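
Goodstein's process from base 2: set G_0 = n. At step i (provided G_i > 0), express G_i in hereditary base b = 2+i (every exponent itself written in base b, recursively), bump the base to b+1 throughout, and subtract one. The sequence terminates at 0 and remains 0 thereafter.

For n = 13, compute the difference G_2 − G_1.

1171

[0] 13 ≡ 2^(2 + 1) + 2^2 + 1 (base 2). Lift 3: 109. −1: 108.
[1] 108 ≡ 3^(3 + 1) + 3^3 (base 3). Lift 4: 1280. −1: 1279.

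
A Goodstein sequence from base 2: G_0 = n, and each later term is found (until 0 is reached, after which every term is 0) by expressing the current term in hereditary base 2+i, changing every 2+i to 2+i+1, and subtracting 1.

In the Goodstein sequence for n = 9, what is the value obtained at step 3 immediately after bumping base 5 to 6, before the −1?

G_0 = 9. HB_2(9) = 2^(2 + 1) + 1. Bump = 82. G_1 = 81.
G_1 = 81. HB_3(81) = 3^(3 + 1). Bump = 1024. G_2 = 1023.
G_2 = 1023. HB_4(1023) = 3·4^4 + 3·4^3 + 3·4^2 + 3·4 + 3. Bump = 9843. G_3 = 9842.

140744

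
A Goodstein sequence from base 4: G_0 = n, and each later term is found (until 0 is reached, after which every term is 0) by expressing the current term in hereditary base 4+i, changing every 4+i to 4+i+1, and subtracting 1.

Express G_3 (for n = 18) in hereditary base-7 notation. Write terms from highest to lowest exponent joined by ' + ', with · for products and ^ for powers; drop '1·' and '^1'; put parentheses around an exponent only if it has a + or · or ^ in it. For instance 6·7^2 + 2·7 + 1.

i=0: 18 = 4^2 + 2 (b=4); 4→5: 5^2 + 2 = 27; 27−1 = 26
i=1: 26 = 5^2 + 1 (b=5); 5→6: 6^2 + 1 = 37; 37−1 = 36
i=2: 36 = 6^2 (b=6); 6→7: 7^2 = 49; 49−1 = 48
i=3: 48 = 6·7 + 6 (b=7); 7→8: 6·8 + 6 = 54; 54−1 = 53

6·7 + 6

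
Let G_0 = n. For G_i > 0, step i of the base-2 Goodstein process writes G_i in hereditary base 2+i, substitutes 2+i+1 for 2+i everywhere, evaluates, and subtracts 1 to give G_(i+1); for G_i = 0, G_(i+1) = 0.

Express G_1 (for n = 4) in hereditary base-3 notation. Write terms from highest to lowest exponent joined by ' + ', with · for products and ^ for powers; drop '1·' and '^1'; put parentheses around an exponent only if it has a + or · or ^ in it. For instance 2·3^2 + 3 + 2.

[0] 4 ≡ 2^2 (base 2). Lift 3: 27. −1: 26.
[1] 26 ≡ 2·3^2 + 2·3 + 2 (base 3). Lift 4: 42. −1: 41.

2·3^2 + 2·3 + 2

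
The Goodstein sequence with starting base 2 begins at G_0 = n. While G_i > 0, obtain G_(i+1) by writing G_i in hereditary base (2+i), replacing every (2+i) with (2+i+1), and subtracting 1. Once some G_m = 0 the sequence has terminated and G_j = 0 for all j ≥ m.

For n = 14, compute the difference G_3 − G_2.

14 —HB2→ 2^(2 + 1) + 2^2 + 2 —bump→ 3^(3 + 1) + 3^3 + 3 = 111 —(−1)→ 110
110 —HB3→ 3^(3 + 1) + 3^3 + 2 —bump→ 4^(4 + 1) + 4^4 + 2 = 1282 —(−1)→ 1281
1281 —HB4→ 4^(4 + 1) + 4^4 + 1 —bump→ 5^(5 + 1) + 5^5 + 1 = 18751 —(−1)→ 18750

17469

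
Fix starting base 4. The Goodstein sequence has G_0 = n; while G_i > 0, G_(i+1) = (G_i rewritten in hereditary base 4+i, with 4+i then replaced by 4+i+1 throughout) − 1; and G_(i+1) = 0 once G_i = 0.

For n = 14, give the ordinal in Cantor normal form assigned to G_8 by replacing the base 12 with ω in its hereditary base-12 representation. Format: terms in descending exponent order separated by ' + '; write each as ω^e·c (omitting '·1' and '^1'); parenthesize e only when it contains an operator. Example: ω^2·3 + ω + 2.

ω·2 + 1

G_0=14  [base 4] 3·4 + 2  →[4↦5]→  3·5 + 2 = 17  −1 ⇒ G_1=16
G_1=16  [base 5] 3·5 + 1  →[5↦6]→  3·6 + 1 = 19  −1 ⇒ G_2=18
G_2=18  [base 6] 3·6  →[6↦7]→  3·7 = 21  −1 ⇒ G_3=20
G_3=20  [base 7] 2·7 + 6  →[7↦8]→  2·8 + 6 = 22  −1 ⇒ G_4=21
G_4=21  [base 8] 2·8 + 5  →[8↦9]→  2·9 + 5 = 23  −1 ⇒ G_5=22
G_5=22  [base 9] 2·9 + 4  →[9↦10]→  2·10 + 4 = 24  −1 ⇒ G_6=23
G_6=23  [base 10] 2·10 + 3  →[10↦11]→  2·11 + 3 = 25  −1 ⇒ G_7=24
G_7=24  [base 11] 2·11 + 2  →[11↦12]→  2·12 + 2 = 26  −1 ⇒ G_8=25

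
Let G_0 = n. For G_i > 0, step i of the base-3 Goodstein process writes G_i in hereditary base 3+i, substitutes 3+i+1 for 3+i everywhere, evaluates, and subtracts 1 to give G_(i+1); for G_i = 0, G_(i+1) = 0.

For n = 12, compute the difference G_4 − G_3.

12

[0] 12 ≡ 3^2 + 3 (base 3). Lift 4: 20. −1: 19.
[1] 19 ≡ 4^2 + 3 (base 4). Lift 5: 28. −1: 27.
[2] 27 ≡ 5^2 + 2 (base 5). Lift 6: 38. −1: 37.
[3] 37 ≡ 6^2 + 1 (base 6). Lift 7: 50. −1: 49.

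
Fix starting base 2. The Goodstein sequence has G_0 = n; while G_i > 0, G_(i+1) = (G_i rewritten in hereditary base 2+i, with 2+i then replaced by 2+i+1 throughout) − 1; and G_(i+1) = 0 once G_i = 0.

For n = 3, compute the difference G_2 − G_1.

G_0 = 3. HB_2(3) = 2 + 1. Bump = 4. G_1 = 3.
G_1 = 3. HB_3(3) = 3. Bump = 4. G_2 = 3.

0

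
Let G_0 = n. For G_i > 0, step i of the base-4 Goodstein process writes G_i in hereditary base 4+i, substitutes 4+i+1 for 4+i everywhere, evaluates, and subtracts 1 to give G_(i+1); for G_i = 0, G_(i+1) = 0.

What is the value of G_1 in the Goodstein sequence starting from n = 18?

(0) 18|_4 = 4^2 + 2 ↦ 5^2 + 2|_5 = 27 ⇒ 26
(1) 26|_5 = 5^2 + 1 ↦ 6^2 + 1|_6 = 37 ⇒ 36

26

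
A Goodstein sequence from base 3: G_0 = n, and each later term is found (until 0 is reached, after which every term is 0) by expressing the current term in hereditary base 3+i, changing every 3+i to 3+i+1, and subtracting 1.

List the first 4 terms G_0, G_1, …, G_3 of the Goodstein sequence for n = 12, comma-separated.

12, 19, 27, 37

[0] 12 ≡ 3^2 + 3 (base 3). Lift 4: 20. −1: 19.
[1] 19 ≡ 4^2 + 3 (base 4). Lift 5: 28. −1: 27.
[2] 27 ≡ 5^2 + 2 (base 5). Lift 6: 38. −1: 37.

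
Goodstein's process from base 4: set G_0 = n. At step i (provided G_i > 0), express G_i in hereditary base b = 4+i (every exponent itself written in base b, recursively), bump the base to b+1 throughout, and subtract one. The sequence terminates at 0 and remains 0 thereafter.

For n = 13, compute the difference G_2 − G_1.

13 —HB4→ 3·4 + 1 —bump→ 3·5 + 1 = 16 —(−1)→ 15
15 —HB5→ 3·5 —bump→ 3·6 = 18 —(−1)→ 17

2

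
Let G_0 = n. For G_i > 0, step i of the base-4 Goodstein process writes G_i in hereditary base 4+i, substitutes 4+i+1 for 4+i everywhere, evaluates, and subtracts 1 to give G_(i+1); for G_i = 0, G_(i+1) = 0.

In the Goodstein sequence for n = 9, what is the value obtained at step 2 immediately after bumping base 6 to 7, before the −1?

12

(0) 9|_4 = 2·4 + 1 ↦ 2·5 + 1|_5 = 11 ⇒ 10
(1) 10|_5 = 2·5 ↦ 2·6|_6 = 12 ⇒ 11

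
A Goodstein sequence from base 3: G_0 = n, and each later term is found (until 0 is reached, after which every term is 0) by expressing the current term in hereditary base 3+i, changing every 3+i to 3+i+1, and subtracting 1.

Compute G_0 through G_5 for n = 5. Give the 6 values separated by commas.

[0] 5 ≡ 3 + 2 (base 3). Lift 4: 6. −1: 5.
[1] 5 ≡ 4 + 1 (base 4). Lift 5: 6. −1: 5.
[2] 5 ≡ 5 (base 5). Lift 6: 6. −1: 5.
[3] 5 ≡ 5 (base 6). Lift 7: 5. −1: 4.
[4] 4 ≡ 4 (base 7). Lift 8: 4. −1: 3.

5, 5, 5, 5, 4, 3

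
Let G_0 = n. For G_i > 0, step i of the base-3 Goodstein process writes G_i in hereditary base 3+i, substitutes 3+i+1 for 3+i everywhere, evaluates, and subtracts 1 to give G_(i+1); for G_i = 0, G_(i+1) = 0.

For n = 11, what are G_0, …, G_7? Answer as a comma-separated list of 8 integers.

11, 17, 25, 35, 39, 43, 47, 51

base 3: 11 = 3^2 + 2; at 4: 4^2 + 2 = 18; next = 17
base 4: 17 = 4^2 + 1; at 5: 5^2 + 1 = 26; next = 25
base 5: 25 = 5^2; at 6: 6^2 = 36; next = 35
base 6: 35 = 5·6 + 5; at 7: 5·7 + 5 = 40; next = 39
base 7: 39 = 5·7 + 4; at 8: 5·8 + 4 = 44; next = 43
base 8: 43 = 5·8 + 3; at 9: 5·9 + 3 = 48; next = 47
base 9: 47 = 5·9 + 2; at 10: 5·10 + 2 = 52; next = 51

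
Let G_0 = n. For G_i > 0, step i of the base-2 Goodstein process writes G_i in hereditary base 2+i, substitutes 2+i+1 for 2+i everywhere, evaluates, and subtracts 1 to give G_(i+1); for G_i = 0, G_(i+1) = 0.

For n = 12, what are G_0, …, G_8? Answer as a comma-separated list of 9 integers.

[0] 12 ≡ 2^(2 + 1) + 2^2 (base 2). Lift 3: 108. −1: 107.
[1] 107 ≡ 3^(3 + 1) + 2·3^2 + 2·3 + 2 (base 3). Lift 4: 1066. −1: 1065.
[2] 1065 ≡ 4^(4 + 1) + 2·4^2 + 2·4 + 1 (base 4). Lift 5: 15686. −1: 15685.
[3] 15685 ≡ 5^(5 + 1) + 2·5^2 + 2·5 (base 5). Lift 6: 280020. −1: 280019.
[4] 280019 ≡ 6^(6 + 1) + 2·6^2 + 6 + 5 (base 6). Lift 7: 5764911. −1: 5764910.
[5] 5764910 ≡ 7^(7 + 1) + 2·7^2 + 7 + 4 (base 7). Lift 8: 134217868. −1: 134217867.
[6] 134217867 ≡ 8^(8 + 1) + 2·8^2 + 8 + 3 (base 8). Lift 9: 3486784575. −1: 3486784574.
[7] 3486784574 ≡ 9^(9 + 1) + 2·9^2 + 9 + 2 (base 9). Lift 10: 100000000212. −1: 100000000211.

12, 107, 1065, 15685, 280019, 5764910, 134217867, 3486784574, 100000000211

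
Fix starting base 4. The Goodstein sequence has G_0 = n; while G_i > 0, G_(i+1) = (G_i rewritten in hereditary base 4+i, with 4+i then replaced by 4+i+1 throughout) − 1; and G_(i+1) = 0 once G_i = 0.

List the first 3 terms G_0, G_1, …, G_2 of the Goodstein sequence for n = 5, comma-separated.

5, 5, 5

base 4: 5 = 4 + 1; at 5: 5 + 1 = 6; next = 5
base 5: 5 = 5; at 6: 6 = 6; next = 5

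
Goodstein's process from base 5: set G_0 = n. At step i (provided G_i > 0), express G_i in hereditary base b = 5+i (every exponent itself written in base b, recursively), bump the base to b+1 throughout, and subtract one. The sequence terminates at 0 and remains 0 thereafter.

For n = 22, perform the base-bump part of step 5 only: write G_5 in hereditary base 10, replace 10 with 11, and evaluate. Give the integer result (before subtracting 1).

base 5: 22 = 4·5 + 2; at 6: 4·6 + 2 = 26; next = 25
base 6: 25 = 4·6 + 1; at 7: 4·7 + 1 = 29; next = 28
base 7: 28 = 4·7; at 8: 4·8 = 32; next = 31
base 8: 31 = 3·8 + 7; at 9: 3·9 + 7 = 34; next = 33
base 9: 33 = 3·9 + 6; at 10: 3·10 + 6 = 36; next = 35
base 10: 35 = 3·10 + 5; at 11: 3·11 + 5 = 38; next = 37

38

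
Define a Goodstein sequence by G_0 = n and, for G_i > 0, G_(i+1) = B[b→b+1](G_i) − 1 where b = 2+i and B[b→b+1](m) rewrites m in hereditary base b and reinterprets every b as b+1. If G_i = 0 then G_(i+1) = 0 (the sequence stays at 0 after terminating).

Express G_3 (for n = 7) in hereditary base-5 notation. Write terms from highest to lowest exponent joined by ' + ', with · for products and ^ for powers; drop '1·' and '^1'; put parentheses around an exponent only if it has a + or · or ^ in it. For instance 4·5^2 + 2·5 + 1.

base 2: 7 = 2^2 + 2 + 1; at 3: 3^3 + 3 + 1 = 31; next = 30
base 3: 30 = 3^3 + 3; at 4: 4^4 + 4 = 260; next = 259
base 4: 259 = 4^4 + 3; at 5: 5^5 + 3 = 3128; next = 3127

5^5 + 2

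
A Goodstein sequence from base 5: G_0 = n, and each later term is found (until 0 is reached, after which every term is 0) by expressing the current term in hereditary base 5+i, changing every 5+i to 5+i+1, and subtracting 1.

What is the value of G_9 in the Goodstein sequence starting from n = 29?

131

(0) 29|_5 = 5^2 + 4 ↦ 6^2 + 4|_6 = 40 ⇒ 39
(1) 39|_6 = 6^2 + 3 ↦ 7^2 + 3|_7 = 52 ⇒ 51
(2) 51|_7 = 7^2 + 2 ↦ 8^2 + 2|_8 = 66 ⇒ 65
(3) 65|_8 = 8^2 + 1 ↦ 9^2 + 1|_9 = 82 ⇒ 81
(4) 81|_9 = 9^2 ↦ 10^2|_10 = 100 ⇒ 99
(5) 99|_10 = 9·10 + 9 ↦ 9·11 + 9|_11 = 108 ⇒ 107
(6) 107|_11 = 9·11 + 8 ↦ 9·12 + 8|_12 = 116 ⇒ 115
(7) 115|_12 = 9·12 + 7 ↦ 9·13 + 7|_13 = 124 ⇒ 123
(8) 123|_13 = 9·13 + 6 ↦ 9·14 + 6|_14 = 132 ⇒ 131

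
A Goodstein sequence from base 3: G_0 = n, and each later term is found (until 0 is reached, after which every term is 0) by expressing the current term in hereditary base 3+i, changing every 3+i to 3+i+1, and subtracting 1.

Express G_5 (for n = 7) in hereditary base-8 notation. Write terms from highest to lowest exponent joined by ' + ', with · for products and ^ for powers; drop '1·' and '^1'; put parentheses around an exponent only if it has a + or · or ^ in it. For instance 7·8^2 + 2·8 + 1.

base 3: 7 = 2·3 + 1; at 4: 2·4 + 1 = 9; next = 8
base 4: 8 = 2·4; at 5: 2·5 = 10; next = 9
base 5: 9 = 5 + 4; at 6: 6 + 4 = 10; next = 9
base 6: 9 = 6 + 3; at 7: 7 + 3 = 10; next = 9
base 7: 9 = 7 + 2; at 8: 8 + 2 = 10; next = 9

8 + 1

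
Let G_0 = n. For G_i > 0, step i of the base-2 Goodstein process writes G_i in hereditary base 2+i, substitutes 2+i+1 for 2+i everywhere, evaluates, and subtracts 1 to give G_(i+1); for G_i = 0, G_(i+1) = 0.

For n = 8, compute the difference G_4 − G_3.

87085

base 2: 8 = 2^(2 + 1); at 3: 3^(3 + 1) = 81; next = 80
base 3: 80 = 2·3^3 + 2·3^2 + 2·3 + 2; at 4: 2·4^4 + 2·4^2 + 2·4 + 2 = 554; next = 553
base 4: 553 = 2·4^4 + 2·4^2 + 2·4 + 1; at 5: 2·5^5 + 2·5^2 + 2·5 + 1 = 6311; next = 6310
base 5: 6310 = 2·5^5 + 2·5^2 + 2·5; at 6: 2·6^6 + 2·6^2 + 2·6 = 93396; next = 93395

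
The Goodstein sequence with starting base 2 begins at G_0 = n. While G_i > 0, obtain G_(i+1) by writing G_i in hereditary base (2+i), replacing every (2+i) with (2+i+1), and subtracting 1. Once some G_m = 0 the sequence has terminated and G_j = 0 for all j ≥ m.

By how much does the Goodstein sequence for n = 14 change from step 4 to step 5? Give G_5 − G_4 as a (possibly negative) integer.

5536249

i=0: 14 = 2^(2 + 1) + 2^2 + 2 (b=2); 2→3: 3^(3 + 1) + 3^3 + 3 = 111; 111−1 = 110
i=1: 110 = 3^(3 + 1) + 3^3 + 2 (b=3); 3→4: 4^(4 + 1) + 4^4 + 2 = 1282; 1282−1 = 1281
i=2: 1281 = 4^(4 + 1) + 4^4 + 1 (b=4); 4→5: 5^(5 + 1) + 5^5 + 1 = 18751; 18751−1 = 18750
i=3: 18750 = 5^(5 + 1) + 5^5 (b=5); 5→6: 6^(6 + 1) + 6^6 = 326592; 326592−1 = 326591
i=4: 326591 = 6^(6 + 1) + 5·6^5 + 5·6^4 + 5·6^3 + 5·6^2 + 5·6 + 5 (b=6); 6→7: 7^(7 + 1) + 5·7^5 + 5·7^4 + 5·7^3 + 5·7^2 + 5·7 + 5 = 5862841; 5862841−1 = 5862840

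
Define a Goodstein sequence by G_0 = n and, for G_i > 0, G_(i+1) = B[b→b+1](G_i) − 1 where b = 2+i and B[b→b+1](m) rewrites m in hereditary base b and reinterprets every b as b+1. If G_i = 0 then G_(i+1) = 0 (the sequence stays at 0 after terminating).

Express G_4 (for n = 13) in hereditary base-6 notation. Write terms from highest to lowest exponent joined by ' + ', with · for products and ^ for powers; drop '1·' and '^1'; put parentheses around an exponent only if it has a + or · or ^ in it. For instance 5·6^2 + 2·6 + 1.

6^(6 + 1) + 3·6^3 + 3·6^2 + 3·6 + 1

13 —HB2→ 2^(2 + 1) + 2^2 + 1 —bump→ 3^(3 + 1) + 3^3 + 1 = 109 —(−1)→ 108
108 —HB3→ 3^(3 + 1) + 3^3 —bump→ 4^(4 + 1) + 4^4 = 1280 —(−1)→ 1279
1279 —HB4→ 4^(4 + 1) + 3·4^3 + 3·4^2 + 3·4 + 3 —bump→ 5^(5 + 1) + 3·5^3 + 3·5^2 + 3·5 + 3 = 16093 —(−1)→ 16092
16092 —HB5→ 5^(5 + 1) + 3·5^3 + 3·5^2 + 3·5 + 2 —bump→ 6^(6 + 1) + 3·6^3 + 3·6^2 + 3·6 + 2 = 280712 —(−1)→ 280711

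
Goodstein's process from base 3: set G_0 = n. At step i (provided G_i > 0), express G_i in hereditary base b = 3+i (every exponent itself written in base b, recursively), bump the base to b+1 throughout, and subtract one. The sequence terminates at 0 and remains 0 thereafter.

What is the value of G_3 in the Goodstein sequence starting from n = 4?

(0) 4|_3 = 3 + 1 ↦ 4 + 1|_4 = 5 ⇒ 4
(1) 4|_4 = 4 ↦ 5|_5 = 5 ⇒ 4
(2) 4|_5 = 4 ↦ 4|_6 = 4 ⇒ 3

3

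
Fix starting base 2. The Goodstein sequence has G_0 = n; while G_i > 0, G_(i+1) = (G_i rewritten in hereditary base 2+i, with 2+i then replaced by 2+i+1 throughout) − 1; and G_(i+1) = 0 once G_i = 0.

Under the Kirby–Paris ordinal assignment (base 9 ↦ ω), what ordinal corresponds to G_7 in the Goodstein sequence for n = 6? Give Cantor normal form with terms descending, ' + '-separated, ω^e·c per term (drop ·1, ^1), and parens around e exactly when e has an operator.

ω^5·5 + ω^4·5 + ω^3·5 + ω^2·5 + ω·5 + 2

G_0 = 6. HB_2(6) = 2^2 + 2. Bump = 30. G_1 = 29.
G_1 = 29. HB_3(29) = 3^3 + 2. Bump = 258. G_2 = 257.
G_2 = 257. HB_4(257) = 4^4 + 1. Bump = 3126. G_3 = 3125.
G_3 = 3125. HB_5(3125) = 5^5. Bump = 46656. G_4 = 46655.
G_4 = 46655. HB_6(46655) = 5·6^5 + 5·6^4 + 5·6^3 + 5·6^2 + 5·6 + 5. Bump = 98040. G_5 = 98039.
G_5 = 98039. HB_7(98039) = 5·7^5 + 5·7^4 + 5·7^3 + 5·7^2 + 5·7 + 4. Bump = 187244. G_6 = 187243.
G_6 = 187243. HB_8(187243) = 5·8^5 + 5·8^4 + 5·8^3 + 5·8^2 + 5·8 + 3. Bump = 332148. G_7 = 332147.
G_7 = 332147. HB_9(332147) = 5·9^5 + 5·9^4 + 5·9^3 + 5·9^2 + 5·9 + 2. Bump = 555552. G_8 = 555551.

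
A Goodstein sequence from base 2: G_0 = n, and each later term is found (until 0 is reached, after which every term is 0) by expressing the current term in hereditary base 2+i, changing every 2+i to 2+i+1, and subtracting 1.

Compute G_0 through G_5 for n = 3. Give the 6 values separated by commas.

3, 3, 3, 2, 1, 0

i=0: 3 = 2 + 1 (b=2); 2→3: 3 + 1 = 4; 4−1 = 3
i=1: 3 = 3 (b=3); 3→4: 4 = 4; 4−1 = 3
i=2: 3 = 3 (b=4); 4→5: 3 = 3; 3−1 = 2
i=3: 2 = 2 (b=5); 5→6: 2 = 2; 2−1 = 1
i=4: 1 = 1 (b=6); 6→7: 1 = 1; 1−1 = 0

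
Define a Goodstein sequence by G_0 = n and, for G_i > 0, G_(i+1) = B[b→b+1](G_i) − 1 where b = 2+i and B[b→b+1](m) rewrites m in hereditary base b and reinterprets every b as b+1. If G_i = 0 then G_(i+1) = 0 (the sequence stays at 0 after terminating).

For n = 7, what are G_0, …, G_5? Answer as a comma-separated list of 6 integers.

[0] 7 ≡ 2^2 + 2 + 1 (base 2). Lift 3: 31. −1: 30.
[1] 30 ≡ 3^3 + 3 (base 3). Lift 4: 260. −1: 259.
[2] 259 ≡ 4^4 + 3 (base 4). Lift 5: 3128. −1: 3127.
[3] 3127 ≡ 5^5 + 2 (base 5). Lift 6: 46658. −1: 46657.
[4] 46657 ≡ 6^6 + 1 (base 6). Lift 7: 823544. −1: 823543.

7, 30, 259, 3127, 46657, 823543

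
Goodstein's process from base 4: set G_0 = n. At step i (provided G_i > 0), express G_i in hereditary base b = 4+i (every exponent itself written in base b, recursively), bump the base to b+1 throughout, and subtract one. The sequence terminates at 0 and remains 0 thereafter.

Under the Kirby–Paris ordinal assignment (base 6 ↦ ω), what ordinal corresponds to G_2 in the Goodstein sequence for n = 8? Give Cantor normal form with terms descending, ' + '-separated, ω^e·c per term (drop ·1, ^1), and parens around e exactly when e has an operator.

ω + 3

G_0=8  [base 4] 2·4  →[4↦5]→  2·5 = 10  −1 ⇒ G_1=9
G_1=9  [base 5] 5 + 4  →[5↦6]→  6 + 4 = 10  −1 ⇒ G_2=9
G_2=9  [base 6] 6 + 3  →[6↦7]→  7 + 3 = 10  −1 ⇒ G_3=9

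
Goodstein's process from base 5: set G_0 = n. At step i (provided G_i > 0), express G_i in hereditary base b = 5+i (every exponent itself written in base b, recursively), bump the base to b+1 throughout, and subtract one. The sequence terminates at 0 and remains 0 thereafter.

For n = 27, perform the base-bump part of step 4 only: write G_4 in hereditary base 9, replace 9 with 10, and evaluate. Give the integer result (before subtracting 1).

76

G_0=27  [base 5] 5^2 + 2  →[5↦6]→  6^2 + 2 = 38  −1 ⇒ G_1=37
G_1=37  [base 6] 6^2 + 1  →[6↦7]→  7^2 + 1 = 50  −1 ⇒ G_2=49
G_2=49  [base 7] 7^2  →[7↦8]→  8^2 = 64  −1 ⇒ G_3=63
G_3=63  [base 8] 7·8 + 7  →[8↦9]→  7·9 + 7 = 70  −1 ⇒ G_4=69
G_4=69  [base 9] 7·9 + 6  →[9↦10]→  7·10 + 6 = 76  −1 ⇒ G_5=75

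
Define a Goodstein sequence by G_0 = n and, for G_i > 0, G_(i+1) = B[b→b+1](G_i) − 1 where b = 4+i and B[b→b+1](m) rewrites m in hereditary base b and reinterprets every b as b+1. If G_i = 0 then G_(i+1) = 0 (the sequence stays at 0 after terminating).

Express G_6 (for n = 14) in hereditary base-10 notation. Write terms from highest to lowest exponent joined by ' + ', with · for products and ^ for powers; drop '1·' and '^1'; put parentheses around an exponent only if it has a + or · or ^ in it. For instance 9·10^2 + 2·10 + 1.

2·10 + 3

14 —HB4→ 3·4 + 2 —bump→ 3·5 + 2 = 17 —(−1)→ 16
16 —HB5→ 3·5 + 1 —bump→ 3·6 + 1 = 19 —(−1)→ 18
18 —HB6→ 3·6 —bump→ 3·7 = 21 —(−1)→ 20
20 —HB7→ 2·7 + 6 —bump→ 2·8 + 6 = 22 —(−1)→ 21
21 —HB8→ 2·8 + 5 —bump→ 2·9 + 5 = 23 —(−1)→ 22
22 —HB9→ 2·9 + 4 —bump→ 2·10 + 4 = 24 —(−1)→ 23
23 —HB10→ 2·10 + 3 —bump→ 2·11 + 3 = 25 —(−1)→ 24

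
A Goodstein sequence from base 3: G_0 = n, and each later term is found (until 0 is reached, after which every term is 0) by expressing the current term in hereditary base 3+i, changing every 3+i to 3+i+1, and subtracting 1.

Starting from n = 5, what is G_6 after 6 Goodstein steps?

2

G_0 = 5. HB_3(5) = 3 + 2. Bump = 6. G_1 = 5.
G_1 = 5. HB_4(5) = 4 + 1. Bump = 6. G_2 = 5.
G_2 = 5. HB_5(5) = 5. Bump = 6. G_3 = 5.
G_3 = 5. HB_6(5) = 5. Bump = 5. G_4 = 4.
G_4 = 4. HB_7(4) = 4. Bump = 4. G_5 = 3.
G_5 = 3. HB_8(3) = 3. Bump = 3. G_6 = 2.
G_6 = 2. HB_9(2) = 2. Bump = 2. G_7 = 1.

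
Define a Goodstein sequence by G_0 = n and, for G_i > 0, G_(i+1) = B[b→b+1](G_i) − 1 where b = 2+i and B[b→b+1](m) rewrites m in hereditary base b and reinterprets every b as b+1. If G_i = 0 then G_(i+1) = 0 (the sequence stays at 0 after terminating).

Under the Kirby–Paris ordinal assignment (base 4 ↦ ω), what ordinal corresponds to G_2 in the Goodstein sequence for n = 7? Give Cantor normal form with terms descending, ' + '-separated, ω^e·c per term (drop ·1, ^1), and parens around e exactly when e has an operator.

ω^ω + 3

[0] 7 ≡ 2^2 + 2 + 1 (base 2). Lift 3: 31. −1: 30.
[1] 30 ≡ 3^3 + 3 (base 3). Lift 4: 260. −1: 259.
[2] 259 ≡ 4^4 + 3 (base 4). Lift 5: 3128. −1: 3127.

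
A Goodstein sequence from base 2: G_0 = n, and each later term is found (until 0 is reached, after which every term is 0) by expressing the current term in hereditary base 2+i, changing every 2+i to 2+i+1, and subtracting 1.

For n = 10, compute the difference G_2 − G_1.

942

(0) 10|_2 = 2^(2 + 1) + 2 ↦ 3^(3 + 1) + 3|_3 = 84 ⇒ 83
(1) 83|_3 = 3^(3 + 1) + 2 ↦ 4^(4 + 1) + 2|_4 = 1026 ⇒ 1025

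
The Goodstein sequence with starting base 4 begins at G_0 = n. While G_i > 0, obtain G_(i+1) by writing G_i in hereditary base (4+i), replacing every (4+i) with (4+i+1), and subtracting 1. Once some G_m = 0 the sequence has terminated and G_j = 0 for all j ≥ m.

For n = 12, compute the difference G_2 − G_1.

i=0: 12 = 3·4 (b=4); 4→5: 3·5 = 15; 15−1 = 14
i=1: 14 = 2·5 + 4 (b=5); 5→6: 2·6 + 4 = 16; 16−1 = 15

1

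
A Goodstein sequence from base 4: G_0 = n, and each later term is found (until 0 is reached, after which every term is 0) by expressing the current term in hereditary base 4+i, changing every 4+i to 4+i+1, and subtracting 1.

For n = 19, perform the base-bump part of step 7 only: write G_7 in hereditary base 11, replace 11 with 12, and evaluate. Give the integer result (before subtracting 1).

88

G_0 = 19. HB_4(19) = 4^2 + 3. Bump = 28. G_1 = 27.
G_1 = 27. HB_5(27) = 5^2 + 2. Bump = 38. G_2 = 37.
G_2 = 37. HB_6(37) = 6^2 + 1. Bump = 50. G_3 = 49.
G_3 = 49. HB_7(49) = 7^2. Bump = 64. G_4 = 63.
G_4 = 63. HB_8(63) = 7·8 + 7. Bump = 70. G_5 = 69.
G_5 = 69. HB_9(69) = 7·9 + 6. Bump = 76. G_6 = 75.
G_6 = 75. HB_10(75) = 7·10 + 5. Bump = 82. G_7 = 81.
G_7 = 81. HB_11(81) = 7·11 + 4. Bump = 88. G_8 = 87.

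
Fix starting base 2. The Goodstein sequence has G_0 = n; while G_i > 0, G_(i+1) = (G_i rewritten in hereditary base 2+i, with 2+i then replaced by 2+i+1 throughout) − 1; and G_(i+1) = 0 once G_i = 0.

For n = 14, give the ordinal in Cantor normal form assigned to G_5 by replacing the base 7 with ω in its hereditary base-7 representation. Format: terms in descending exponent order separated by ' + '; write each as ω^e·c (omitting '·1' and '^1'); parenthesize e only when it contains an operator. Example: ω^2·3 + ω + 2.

i=0: 14 = 2^(2 + 1) + 2^2 + 2 (b=2); 2→3: 3^(3 + 1) + 3^3 + 3 = 111; 111−1 = 110
i=1: 110 = 3^(3 + 1) + 3^3 + 2 (b=3); 3→4: 4^(4 + 1) + 4^4 + 2 = 1282; 1282−1 = 1281
i=2: 1281 = 4^(4 + 1) + 4^4 + 1 (b=4); 4→5: 5^(5 + 1) + 5^5 + 1 = 18751; 18751−1 = 18750
i=3: 18750 = 5^(5 + 1) + 5^5 (b=5); 5→6: 6^(6 + 1) + 6^6 = 326592; 326592−1 = 326591
i=4: 326591 = 6^(6 + 1) + 5·6^5 + 5·6^4 + 5·6^3 + 5·6^2 + 5·6 + 5 (b=6); 6→7: 7^(7 + 1) + 5·7^5 + 5·7^4 + 5·7^3 + 5·7^2 + 5·7 + 5 = 5862841; 5862841−1 = 5862840

ω^(ω + 1) + ω^5·5 + ω^4·5 + ω^3·5 + ω^2·5 + ω·5 + 4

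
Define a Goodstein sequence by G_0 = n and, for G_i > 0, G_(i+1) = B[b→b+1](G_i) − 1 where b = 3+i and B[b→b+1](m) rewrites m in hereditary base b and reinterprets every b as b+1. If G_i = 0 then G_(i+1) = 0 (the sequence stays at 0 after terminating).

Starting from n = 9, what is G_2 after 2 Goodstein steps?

[0] 9 ≡ 3^2 (base 3). Lift 4: 16. −1: 15.
[1] 15 ≡ 3·4 + 3 (base 4). Lift 5: 18. −1: 17.
[2] 17 ≡ 3·5 + 2 (base 5). Lift 6: 20. −1: 19.

17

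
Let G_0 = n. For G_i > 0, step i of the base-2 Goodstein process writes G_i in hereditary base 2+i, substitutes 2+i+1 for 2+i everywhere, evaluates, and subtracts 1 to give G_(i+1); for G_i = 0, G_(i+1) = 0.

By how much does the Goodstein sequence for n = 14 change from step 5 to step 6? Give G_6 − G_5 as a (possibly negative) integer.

i=0: 14 = 2^(2 + 1) + 2^2 + 2 (b=2); 2→3: 3^(3 + 1) + 3^3 + 3 = 111; 111−1 = 110
i=1: 110 = 3^(3 + 1) + 3^3 + 2 (b=3); 3→4: 4^(4 + 1) + 4^4 + 2 = 1282; 1282−1 = 1281
i=2: 1281 = 4^(4 + 1) + 4^4 + 1 (b=4); 4→5: 5^(5 + 1) + 5^5 + 1 = 18751; 18751−1 = 18750
i=3: 18750 = 5^(5 + 1) + 5^5 (b=5); 5→6: 6^(6 + 1) + 6^6 = 326592; 326592−1 = 326591
i=4: 326591 = 6^(6 + 1) + 5·6^5 + 5·6^4 + 5·6^3 + 5·6^2 + 5·6 + 5 (b=6); 6→7: 7^(7 + 1) + 5·7^5 + 5·7^4 + 5·7^3 + 5·7^2 + 5·7 + 5 = 5862841; 5862841−1 = 5862840
i=5: 5862840 = 7^(7 + 1) + 5·7^5 + 5·7^4 + 5·7^3 + 5·7^2 + 5·7 + 4 (b=7); 7→8: 8^(8 + 1) + 5·8^5 + 5·8^4 + 5·8^3 + 5·8^2 + 5·8 + 4 = 134404972; 134404972−1 = 134404971

128542131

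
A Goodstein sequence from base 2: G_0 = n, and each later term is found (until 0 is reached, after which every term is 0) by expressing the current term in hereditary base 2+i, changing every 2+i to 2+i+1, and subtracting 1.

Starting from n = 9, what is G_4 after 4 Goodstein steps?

(0) 9|_2 = 2^(2 + 1) + 1 ↦ 3^(3 + 1) + 1|_3 = 82 ⇒ 81
(1) 81|_3 = 3^(3 + 1) ↦ 4^(4 + 1)|_4 = 1024 ⇒ 1023
(2) 1023|_4 = 3·4^4 + 3·4^3 + 3·4^2 + 3·4 + 3 ↦ 3·5^5 + 3·5^3 + 3·5^2 + 3·5 + 3|_5 = 9843 ⇒ 9842
(3) 9842|_5 = 3·5^5 + 3·5^3 + 3·5^2 + 3·5 + 2 ↦ 3·6^6 + 3·6^3 + 3·6^2 + 3·6 + 2|_6 = 140744 ⇒ 140743
(4) 140743|_6 = 3·6^6 + 3·6^3 + 3·6^2 + 3·6 + 1 ↦ 3·7^7 + 3·7^3 + 3·7^2 + 3·7 + 1|_7 = 2471827 ⇒ 2471826

140743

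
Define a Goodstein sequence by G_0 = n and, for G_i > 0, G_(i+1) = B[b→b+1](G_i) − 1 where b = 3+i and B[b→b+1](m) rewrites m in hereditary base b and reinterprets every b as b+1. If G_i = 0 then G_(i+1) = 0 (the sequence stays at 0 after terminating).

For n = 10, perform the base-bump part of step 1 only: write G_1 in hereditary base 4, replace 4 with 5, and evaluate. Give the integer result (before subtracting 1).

25

10 —HB3→ 3^2 + 1 —bump→ 4^2 + 1 = 17 —(−1)→ 16
16 —HB4→ 4^2 —bump→ 5^2 = 25 —(−1)→ 24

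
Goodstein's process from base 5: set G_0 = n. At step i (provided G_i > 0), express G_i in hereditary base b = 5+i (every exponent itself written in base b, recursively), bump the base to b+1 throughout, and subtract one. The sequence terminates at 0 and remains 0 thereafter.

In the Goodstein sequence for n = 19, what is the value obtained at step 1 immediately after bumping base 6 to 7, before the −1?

24

base 5: 19 = 3·5 + 4; at 6: 3·6 + 4 = 22; next = 21
base 6: 21 = 3·6 + 3; at 7: 3·7 + 3 = 24; next = 23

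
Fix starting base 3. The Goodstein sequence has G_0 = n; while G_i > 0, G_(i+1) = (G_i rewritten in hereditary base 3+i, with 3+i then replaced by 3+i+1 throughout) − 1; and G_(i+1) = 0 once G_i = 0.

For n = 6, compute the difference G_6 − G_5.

i=0: 6 = 2·3 (b=3); 3→4: 2·4 = 8; 8−1 = 7
i=1: 7 = 4 + 3 (b=4); 4→5: 5 + 3 = 8; 8−1 = 7
i=2: 7 = 5 + 2 (b=5); 5→6: 6 + 2 = 8; 8−1 = 7
i=3: 7 = 6 + 1 (b=6); 6→7: 7 + 1 = 8; 8−1 = 7
i=4: 7 = 7 (b=7); 7→8: 8 = 8; 8−1 = 7
i=5: 7 = 7 (b=8); 8→9: 7 = 7; 7−1 = 6

-1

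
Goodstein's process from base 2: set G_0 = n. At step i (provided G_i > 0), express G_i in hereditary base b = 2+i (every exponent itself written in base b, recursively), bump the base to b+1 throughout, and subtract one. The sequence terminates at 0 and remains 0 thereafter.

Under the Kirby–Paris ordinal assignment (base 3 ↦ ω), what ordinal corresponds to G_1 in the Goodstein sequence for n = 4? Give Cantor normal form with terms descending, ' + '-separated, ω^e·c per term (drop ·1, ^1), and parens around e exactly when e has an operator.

ω^2·2 + ω·2 + 2

step 0: 4 = 2^2; sub 3 for 2: 3^3; = 27; G_1 = 27−1 = 26
step 1: 26 = 2·3^2 + 2·3 + 2; sub 4 for 3: 2·4^2 + 2·4 + 2; = 42; G_2 = 42−1 = 41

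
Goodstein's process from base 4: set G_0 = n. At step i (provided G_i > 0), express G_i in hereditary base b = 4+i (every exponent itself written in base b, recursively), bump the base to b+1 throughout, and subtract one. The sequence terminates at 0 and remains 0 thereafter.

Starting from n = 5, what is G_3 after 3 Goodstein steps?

4

[0] 5 ≡ 4 + 1 (base 4). Lift 5: 6. −1: 5.
[1] 5 ≡ 5 (base 5). Lift 6: 6. −1: 5.
[2] 5 ≡ 5 (base 6). Lift 7: 5. −1: 4.
[3] 4 ≡ 4 (base 7). Lift 8: 4. −1: 3.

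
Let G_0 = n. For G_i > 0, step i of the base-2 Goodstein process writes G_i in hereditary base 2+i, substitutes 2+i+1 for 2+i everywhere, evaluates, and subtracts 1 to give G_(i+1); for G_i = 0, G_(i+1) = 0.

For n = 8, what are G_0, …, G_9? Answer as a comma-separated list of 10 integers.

8, 80, 553, 6310, 93395, 1647195, 33554571, 774841151, 20000000211, 570623341475

step 0: 8 = 2^(2 + 1); sub 3 for 2: 3^(3 + 1); = 81; G_1 = 81−1 = 80
step 1: 80 = 2·3^3 + 2·3^2 + 2·3 + 2; sub 4 for 3: 2·4^4 + 2·4^2 + 2·4 + 2; = 554; G_2 = 554−1 = 553
step 2: 553 = 2·4^4 + 2·4^2 + 2·4 + 1; sub 5 for 4: 2·5^5 + 2·5^2 + 2·5 + 1; = 6311; G_3 = 6311−1 = 6310
step 3: 6310 = 2·5^5 + 2·5^2 + 2·5; sub 6 for 5: 2·6^6 + 2·6^2 + 2·6; = 93396; G_4 = 93396−1 = 93395
step 4: 93395 = 2·6^6 + 2·6^2 + 6 + 5; sub 7 for 6: 2·7^7 + 2·7^2 + 7 + 5; = 1647196; G_5 = 1647196−1 = 1647195
step 5: 1647195 = 2·7^7 + 2·7^2 + 7 + 4; sub 8 for 7: 2·8^8 + 2·8^2 + 8 + 4; = 33554572; G_6 = 33554572−1 = 33554571
step 6: 33554571 = 2·8^8 + 2·8^2 + 8 + 3; sub 9 for 8: 2·9^9 + 2·9^2 + 9 + 3; = 774841152; G_7 = 774841152−1 = 774841151
step 7: 774841151 = 2·9^9 + 2·9^2 + 9 + 2; sub 10 for 9: 2·10^10 + 2·10^2 + 10 + 2; = 20000000212; G_8 = 20000000212−1 = 20000000211
step 8: 20000000211 = 2·10^10 + 2·10^2 + 10 + 1; sub 11 for 10: 2·11^11 + 2·11^2 + 11 + 1; = 570623341476; G_9 = 570623341476−1 = 570623341475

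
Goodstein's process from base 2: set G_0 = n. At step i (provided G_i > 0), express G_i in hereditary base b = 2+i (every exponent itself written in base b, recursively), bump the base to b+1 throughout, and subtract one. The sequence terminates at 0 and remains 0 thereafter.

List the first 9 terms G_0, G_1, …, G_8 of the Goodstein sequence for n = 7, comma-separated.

step 0: 7 = 2^2 + 2 + 1; sub 3 for 2: 3^3 + 3 + 1; = 31; G_1 = 31−1 = 30
step 1: 30 = 3^3 + 3; sub 4 for 3: 4^4 + 4; = 260; G_2 = 260−1 = 259
step 2: 259 = 4^4 + 3; sub 5 for 4: 5^5 + 3; = 3128; G_3 = 3128−1 = 3127
step 3: 3127 = 5^5 + 2; sub 6 for 5: 6^6 + 2; = 46658; G_4 = 46658−1 = 46657
step 4: 46657 = 6^6 + 1; sub 7 for 6: 7^7 + 1; = 823544; G_5 = 823544−1 = 823543
step 5: 823543 = 7^7; sub 8 for 7: 8^8; = 16777216; G_6 = 16777216−1 = 16777215
step 6: 16777215 = 7·8^7 + 7·8^6 + 7·8^5 + 7·8^4 + 7·8^3 + 7·8^2 + 7·8 + 7; sub 9 for 8: 7·9^7 + 7·9^6 + 7·9^5 + 7·9^4 + 7·9^3 + 7·9^2 + 7·9 + 7; = 37665880; G_7 = 37665880−1 = 37665879
step 7: 37665879 = 7·9^7 + 7·9^6 + 7·9^5 + 7·9^4 + 7·9^3 + 7·9^2 + 7·9 + 6; sub 10 for 9: 7·10^7 + 7·10^6 + 7·10^5 + 7·10^4 + 7·10^3 + 7·10^2 + 7·10 + 6; = 77777776; G_8 = 77777776−1 = 77777775

7, 30, 259, 3127, 46657, 823543, 16777215, 37665879, 77777775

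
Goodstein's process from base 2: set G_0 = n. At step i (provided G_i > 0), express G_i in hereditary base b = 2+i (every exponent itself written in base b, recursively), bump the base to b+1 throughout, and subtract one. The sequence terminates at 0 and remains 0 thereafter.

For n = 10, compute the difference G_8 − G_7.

48063120959

G_0=10  [base 2] 2^(2 + 1) + 2  →[2↦3]→  3^(3 + 1) + 3 = 84  −1 ⇒ G_1=83
G_1=83  [base 3] 3^(3 + 1) + 2  →[3↦4]→  4^(4 + 1) + 2 = 1026  −1 ⇒ G_2=1025
G_2=1025  [base 4] 4^(4 + 1) + 1  →[4↦5]→  5^(5 + 1) + 1 = 15626  −1 ⇒ G_3=15625
G_3=15625  [base 5] 5^(5 + 1)  →[5↦6]→  6^(6 + 1) = 279936  −1 ⇒ G_4=279935
G_4=279935  [base 6] 5·6^6 + 5·6^5 + 5·6^4 + 5·6^3 + 5·6^2 + 5·6 + 5  →[6↦7]→  5·7^7 + 5·7^5 + 5·7^4 + 5·7^3 + 5·7^2 + 5·7 + 5 = 4215755  −1 ⇒ G_5=4215754
G_5=4215754  [base 7] 5·7^7 + 5·7^5 + 5·7^4 + 5·7^3 + 5·7^2 + 5·7 + 4  →[7↦8]→  5·8^8 + 5·8^5 + 5·8^4 + 5·8^3 + 5·8^2 + 5·8 + 4 = 84073324  −1 ⇒ G_6=84073323
G_6=84073323  [base 8] 5·8^8 + 5·8^5 + 5·8^4 + 5·8^3 + 5·8^2 + 5·8 + 3  →[8↦9]→  5·9^9 + 5·9^5 + 5·9^4 + 5·9^3 + 5·9^2 + 5·9 + 3 = 1937434593  −1 ⇒ G_7=1937434592
G_7=1937434592  [base 9] 5·9^9 + 5·9^5 + 5·9^4 + 5·9^3 + 5·9^2 + 5·9 + 2  →[9↦10]→  5·10^10 + 5·10^5 + 5·10^4 + 5·10^3 + 5·10^2 + 5·10 + 2 = 50000555552  −1 ⇒ G_8=50000555551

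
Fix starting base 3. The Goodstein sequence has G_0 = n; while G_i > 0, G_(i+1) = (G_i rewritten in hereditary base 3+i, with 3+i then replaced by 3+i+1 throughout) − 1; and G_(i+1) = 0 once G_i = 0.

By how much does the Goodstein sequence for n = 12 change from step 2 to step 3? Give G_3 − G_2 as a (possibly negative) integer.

10

G_0 = 12. HB_3(12) = 3^2 + 3. Bump = 20. G_1 = 19.
G_1 = 19. HB_4(19) = 4^2 + 3. Bump = 28. G_2 = 27.
G_2 = 27. HB_5(27) = 5^2 + 2. Bump = 38. G_3 = 37.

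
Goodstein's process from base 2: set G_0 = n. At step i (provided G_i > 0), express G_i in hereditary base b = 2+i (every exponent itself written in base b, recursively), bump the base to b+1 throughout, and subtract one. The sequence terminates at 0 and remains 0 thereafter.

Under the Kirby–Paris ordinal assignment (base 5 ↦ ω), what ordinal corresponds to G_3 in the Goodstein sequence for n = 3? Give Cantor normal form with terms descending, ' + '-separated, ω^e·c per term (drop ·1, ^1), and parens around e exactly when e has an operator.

G_0=3  [base 2] 2 + 1  →[2↦3]→  3 + 1 = 4  −1 ⇒ G_1=3
G_1=3  [base 3] 3  →[3↦4]→  4 = 4  −1 ⇒ G_2=3
G_2=3  [base 4] 3  →[4↦5]→  3 = 3  −1 ⇒ G_3=2
G_3=2  [base 5] 2  →[5↦6]→  2 = 2  −1 ⇒ G_4=1

2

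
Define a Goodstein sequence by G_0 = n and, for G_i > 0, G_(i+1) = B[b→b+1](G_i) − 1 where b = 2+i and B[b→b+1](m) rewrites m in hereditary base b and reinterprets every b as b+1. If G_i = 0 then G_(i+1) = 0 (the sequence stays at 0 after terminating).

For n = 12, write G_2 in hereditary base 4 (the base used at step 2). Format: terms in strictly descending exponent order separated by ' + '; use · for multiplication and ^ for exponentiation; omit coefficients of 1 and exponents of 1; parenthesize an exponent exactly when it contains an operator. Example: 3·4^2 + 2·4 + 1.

i=0: 12 = 2^(2 + 1) + 2^2 (b=2); 2→3: 3^(3 + 1) + 3^3 = 108; 108−1 = 107
i=1: 107 = 3^(3 + 1) + 2·3^2 + 2·3 + 2 (b=3); 3→4: 4^(4 + 1) + 2·4^2 + 2·4 + 2 = 1066; 1066−1 = 1065

4^(4 + 1) + 2·4^2 + 2·4 + 1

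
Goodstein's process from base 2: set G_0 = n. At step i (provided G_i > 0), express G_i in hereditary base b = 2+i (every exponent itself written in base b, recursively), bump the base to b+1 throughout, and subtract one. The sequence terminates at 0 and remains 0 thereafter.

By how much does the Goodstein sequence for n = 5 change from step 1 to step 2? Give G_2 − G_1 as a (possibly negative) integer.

228

5 —HB2→ 2^2 + 1 —bump→ 3^3 + 1 = 28 —(−1)→ 27
27 —HB3→ 3^3 —bump→ 4^4 = 256 —(−1)→ 255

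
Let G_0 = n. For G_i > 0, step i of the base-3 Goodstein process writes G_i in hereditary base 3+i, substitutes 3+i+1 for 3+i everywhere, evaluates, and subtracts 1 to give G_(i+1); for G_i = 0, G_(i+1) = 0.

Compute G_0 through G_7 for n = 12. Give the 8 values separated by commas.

G_0=12  [base 3] 3^2 + 3  →[3↦4]→  4^2 + 4 = 20  −1 ⇒ G_1=19
G_1=19  [base 4] 4^2 + 3  →[4↦5]→  5^2 + 3 = 28  −1 ⇒ G_2=27
G_2=27  [base 5] 5^2 + 2  →[5↦6]→  6^2 + 2 = 38  −1 ⇒ G_3=37
G_3=37  [base 6] 6^2 + 1  →[6↦7]→  7^2 + 1 = 50  −1 ⇒ G_4=49
G_4=49  [base 7] 7^2  →[7↦8]→  8^2 = 64  −1 ⇒ G_5=63
G_5=63  [base 8] 7·8 + 7  →[8↦9]→  7·9 + 7 = 70  −1 ⇒ G_6=69
G_6=69  [base 9] 7·9 + 6  →[9↦10]→  7·10 + 6 = 76  −1 ⇒ G_7=75

12, 19, 27, 37, 49, 63, 69, 75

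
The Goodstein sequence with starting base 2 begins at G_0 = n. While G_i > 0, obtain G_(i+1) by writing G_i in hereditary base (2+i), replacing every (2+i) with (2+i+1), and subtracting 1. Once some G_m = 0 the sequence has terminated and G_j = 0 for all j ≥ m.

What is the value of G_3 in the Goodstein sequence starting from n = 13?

16092

step 0: 13 = 2^(2 + 1) + 2^2 + 1; sub 3 for 2: 3^(3 + 1) + 3^3 + 1; = 109; G_1 = 109−1 = 108
step 1: 108 = 3^(3 + 1) + 3^3; sub 4 for 3: 4^(4 + 1) + 4^4; = 1280; G_2 = 1280−1 = 1279
step 2: 1279 = 4^(4 + 1) + 3·4^3 + 3·4^2 + 3·4 + 3; sub 5 for 4: 5^(5 + 1) + 3·5^3 + 3·5^2 + 3·5 + 3; = 16093; G_3 = 16093−1 = 16092
step 3: 16092 = 5^(5 + 1) + 3·5^3 + 3·5^2 + 3·5 + 2; sub 6 for 5: 6^(6 + 1) + 3·6^3 + 3·6^2 + 3·6 + 2; = 280712; G_4 = 280712−1 = 280711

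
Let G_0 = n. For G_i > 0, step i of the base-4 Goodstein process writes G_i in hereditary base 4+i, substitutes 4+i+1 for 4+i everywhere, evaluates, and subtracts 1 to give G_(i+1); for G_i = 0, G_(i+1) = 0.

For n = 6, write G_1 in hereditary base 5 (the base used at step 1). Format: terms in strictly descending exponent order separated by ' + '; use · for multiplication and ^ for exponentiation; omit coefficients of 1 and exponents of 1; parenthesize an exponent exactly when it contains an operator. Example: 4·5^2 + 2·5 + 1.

G_0=6  [base 4] 4 + 2  →[4↦5]→  5 + 2 = 7  −1 ⇒ G_1=6
G_1=6  [base 5] 5 + 1  →[5↦6]→  6 + 1 = 7  −1 ⇒ G_2=6

5 + 1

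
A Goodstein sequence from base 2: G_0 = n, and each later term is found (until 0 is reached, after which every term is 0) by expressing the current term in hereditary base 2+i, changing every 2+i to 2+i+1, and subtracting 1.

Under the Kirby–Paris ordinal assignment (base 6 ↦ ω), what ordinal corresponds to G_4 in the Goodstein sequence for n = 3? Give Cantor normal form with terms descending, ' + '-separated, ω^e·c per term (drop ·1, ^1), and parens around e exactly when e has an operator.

1

base 2: 3 = 2 + 1; at 3: 3 + 1 = 4; next = 3
base 3: 3 = 3; at 4: 4 = 4; next = 3
base 4: 3 = 3; at 5: 3 = 3; next = 2
base 5: 2 = 2; at 6: 2 = 2; next = 1
base 6: 1 = 1; at 7: 1 = 1; next = 0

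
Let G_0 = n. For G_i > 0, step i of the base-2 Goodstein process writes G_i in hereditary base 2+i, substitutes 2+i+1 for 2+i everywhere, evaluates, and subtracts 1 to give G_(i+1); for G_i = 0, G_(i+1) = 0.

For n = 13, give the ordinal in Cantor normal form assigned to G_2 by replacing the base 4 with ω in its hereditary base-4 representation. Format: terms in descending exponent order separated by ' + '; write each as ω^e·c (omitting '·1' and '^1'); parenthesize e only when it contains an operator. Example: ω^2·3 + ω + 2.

i=0: 13 = 2^(2 + 1) + 2^2 + 1 (b=2); 2→3: 3^(3 + 1) + 3^3 + 1 = 109; 109−1 = 108
i=1: 108 = 3^(3 + 1) + 3^3 (b=3); 3→4: 4^(4 + 1) + 4^4 = 1280; 1280−1 = 1279

ω^(ω + 1) + ω^3·3 + ω^2·3 + ω·3 + 3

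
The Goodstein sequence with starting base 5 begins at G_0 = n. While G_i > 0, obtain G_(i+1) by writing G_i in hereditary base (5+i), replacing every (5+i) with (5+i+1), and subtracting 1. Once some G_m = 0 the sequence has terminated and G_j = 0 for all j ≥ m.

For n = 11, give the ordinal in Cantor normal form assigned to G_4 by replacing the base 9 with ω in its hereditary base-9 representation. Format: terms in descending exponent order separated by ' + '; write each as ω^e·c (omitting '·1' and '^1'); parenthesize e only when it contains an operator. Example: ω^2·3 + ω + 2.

i=0: 11 = 2·5 + 1 (b=5); 5→6: 2·6 + 1 = 13; 13−1 = 12
i=1: 12 = 2·6 (b=6); 6→7: 2·7 = 14; 14−1 = 13
i=2: 13 = 7 + 6 (b=7); 7→8: 8 + 6 = 14; 14−1 = 13
i=3: 13 = 8 + 5 (b=8); 8→9: 9 + 5 = 14; 14−1 = 13
i=4: 13 = 9 + 4 (b=9); 9→10: 10 + 4 = 14; 14−1 = 13

ω + 4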